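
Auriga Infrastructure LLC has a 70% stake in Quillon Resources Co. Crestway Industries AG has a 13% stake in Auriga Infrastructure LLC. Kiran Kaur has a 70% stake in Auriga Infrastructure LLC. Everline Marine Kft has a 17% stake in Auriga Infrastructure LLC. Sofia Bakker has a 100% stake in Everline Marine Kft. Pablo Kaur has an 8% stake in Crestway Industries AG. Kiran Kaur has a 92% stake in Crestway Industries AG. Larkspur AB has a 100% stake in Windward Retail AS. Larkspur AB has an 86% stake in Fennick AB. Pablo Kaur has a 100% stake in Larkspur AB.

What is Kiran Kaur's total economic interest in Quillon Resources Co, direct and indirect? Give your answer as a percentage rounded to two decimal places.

Kiran reaches Quillon along 2 paths.
Via Crestway → Auriga: 92% × 13% × 70% = 8.372%.
Via Auriga: 70% × 70% = 49%.
Total: 8.372% + 49% = 57.372%.
Rounded: 57.37%.

57.37%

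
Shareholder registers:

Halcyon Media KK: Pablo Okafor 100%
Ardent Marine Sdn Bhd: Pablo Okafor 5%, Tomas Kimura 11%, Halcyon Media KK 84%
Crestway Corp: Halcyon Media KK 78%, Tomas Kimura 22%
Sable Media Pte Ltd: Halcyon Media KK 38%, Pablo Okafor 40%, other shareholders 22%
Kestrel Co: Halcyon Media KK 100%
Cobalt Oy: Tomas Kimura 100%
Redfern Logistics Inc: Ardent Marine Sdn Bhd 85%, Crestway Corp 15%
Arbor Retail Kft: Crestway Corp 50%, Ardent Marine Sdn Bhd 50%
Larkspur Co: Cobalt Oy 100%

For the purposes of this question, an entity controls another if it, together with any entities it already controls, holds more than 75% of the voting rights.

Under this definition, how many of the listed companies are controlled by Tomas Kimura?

2

Tomas holds 100% of Cobalt, so Tomas controls Cobalt.
Cobalt holds 100% of Larkspur, so Tomas controls Larkspur.
No other company's threshold is met.
Tomas controls 2 companies.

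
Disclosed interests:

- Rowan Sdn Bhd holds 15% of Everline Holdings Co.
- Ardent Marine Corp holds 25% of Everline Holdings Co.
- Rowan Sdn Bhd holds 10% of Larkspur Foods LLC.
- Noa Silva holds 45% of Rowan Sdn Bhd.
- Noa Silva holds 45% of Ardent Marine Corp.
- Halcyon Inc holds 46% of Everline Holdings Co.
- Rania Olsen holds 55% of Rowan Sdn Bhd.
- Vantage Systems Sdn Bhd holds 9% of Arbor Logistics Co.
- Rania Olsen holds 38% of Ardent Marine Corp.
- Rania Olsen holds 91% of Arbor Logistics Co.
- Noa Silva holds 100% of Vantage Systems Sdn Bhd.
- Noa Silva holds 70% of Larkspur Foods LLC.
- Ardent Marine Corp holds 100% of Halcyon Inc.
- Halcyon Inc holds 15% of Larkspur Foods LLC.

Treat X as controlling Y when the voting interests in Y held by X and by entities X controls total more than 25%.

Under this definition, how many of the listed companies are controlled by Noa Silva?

6

Noa holds 100% of Vantage, so Noa controls Vantage.
Noa holds 45% of Rowan, so Noa controls Rowan.
Noa holds 45% of Ardent, so Noa controls Ardent.
Ardent holds 100% of Halcyon, so Noa controls Halcyon.
Rowan and Halcyon and Ardent together hold 15% + 46% + 25% = 86% of Everline, so Noa controls Everline.
Rowan and Noa and Halcyon together hold 10% + 70% + 15% = 95% of Larkspur, so Noa controls Larkspur.
No other company's threshold is met.
Noa controls 6 companies.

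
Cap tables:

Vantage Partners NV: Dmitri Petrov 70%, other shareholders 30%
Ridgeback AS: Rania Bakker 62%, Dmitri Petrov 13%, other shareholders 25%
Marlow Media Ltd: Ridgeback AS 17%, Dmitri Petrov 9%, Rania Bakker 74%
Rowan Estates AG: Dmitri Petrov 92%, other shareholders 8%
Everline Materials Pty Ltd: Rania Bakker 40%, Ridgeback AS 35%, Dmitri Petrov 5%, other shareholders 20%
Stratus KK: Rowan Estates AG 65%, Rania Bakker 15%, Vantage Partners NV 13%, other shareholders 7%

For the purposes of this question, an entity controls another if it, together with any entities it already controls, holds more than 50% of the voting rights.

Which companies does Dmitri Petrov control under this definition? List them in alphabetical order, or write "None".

Rowan Estates AG, Stratus KK, Vantage Partners NV

Dmitri holds 70% of Vantage, so Dmitri controls Vantage.
Dmitri holds 92% of Rowan, so Dmitri controls Rowan.
Rowan and Vantage together hold 65% + 13% = 78% of Stratus, so Dmitri controls Stratus.
No other company's threshold is met.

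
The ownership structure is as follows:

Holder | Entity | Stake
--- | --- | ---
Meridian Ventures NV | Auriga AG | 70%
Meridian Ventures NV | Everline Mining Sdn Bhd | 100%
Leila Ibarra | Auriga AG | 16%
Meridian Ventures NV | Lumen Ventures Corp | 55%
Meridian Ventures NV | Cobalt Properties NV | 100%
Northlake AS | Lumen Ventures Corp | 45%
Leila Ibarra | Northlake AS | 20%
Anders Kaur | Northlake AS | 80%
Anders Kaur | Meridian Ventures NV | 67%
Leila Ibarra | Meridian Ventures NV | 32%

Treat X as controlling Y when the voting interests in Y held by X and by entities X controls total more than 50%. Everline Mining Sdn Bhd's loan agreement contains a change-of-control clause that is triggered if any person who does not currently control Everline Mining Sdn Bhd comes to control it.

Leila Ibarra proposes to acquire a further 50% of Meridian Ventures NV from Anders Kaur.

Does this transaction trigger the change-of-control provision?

The purchase adds only to Leila's holdings (Anders's stake shrinks), so Leila is the only person who could newly come to control Everline.
Leila's largest direct stake is 32% in Meridian, which does not meet the threshold, so Leila controls no company.
Neither Leila nor any entity Leila controls holds any voting interest in Everline.
So before the transaction, Leila does not control Everline.
After the purchase, Leila's direct stake in Meridian rises to 32% + 50% = 82%, and Anders's stake falls to 17%.
Leila holds 82% of Meridian, so Leila controls Meridian.
Meridian holds 100% of Everline, so Leila controls Everline.
Leila did not control Everline before and does after, so the clause is triggered.

Yes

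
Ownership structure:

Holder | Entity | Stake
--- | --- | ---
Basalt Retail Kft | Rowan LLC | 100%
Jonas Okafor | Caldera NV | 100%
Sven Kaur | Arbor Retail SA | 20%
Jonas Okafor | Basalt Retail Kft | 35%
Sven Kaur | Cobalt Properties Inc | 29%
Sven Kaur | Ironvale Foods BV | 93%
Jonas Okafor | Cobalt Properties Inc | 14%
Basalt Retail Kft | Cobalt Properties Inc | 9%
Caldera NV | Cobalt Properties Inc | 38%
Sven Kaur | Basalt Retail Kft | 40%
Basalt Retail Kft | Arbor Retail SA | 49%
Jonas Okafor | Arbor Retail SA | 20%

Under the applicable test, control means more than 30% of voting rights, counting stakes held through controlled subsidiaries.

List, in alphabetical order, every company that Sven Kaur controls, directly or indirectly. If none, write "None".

Sven holds 40% of Basalt, so Sven controls Basalt.
Basalt and Sven together hold 49% + 20% = 69% of Arbor, so Sven controls Arbor.
Basalt holds 100% of Rowan, so Sven controls Rowan.
Basalt and Sven together hold 9% + 29% = 38% of Cobalt, so Sven controls Cobalt.
Sven holds 93% of Ironvale, so Sven controls Ironvale.
No other company's threshold is met.

Arbor Retail SA, Basalt Retail Kft, Cobalt Properties Inc, Ironvale Foods BV, Rowan LLC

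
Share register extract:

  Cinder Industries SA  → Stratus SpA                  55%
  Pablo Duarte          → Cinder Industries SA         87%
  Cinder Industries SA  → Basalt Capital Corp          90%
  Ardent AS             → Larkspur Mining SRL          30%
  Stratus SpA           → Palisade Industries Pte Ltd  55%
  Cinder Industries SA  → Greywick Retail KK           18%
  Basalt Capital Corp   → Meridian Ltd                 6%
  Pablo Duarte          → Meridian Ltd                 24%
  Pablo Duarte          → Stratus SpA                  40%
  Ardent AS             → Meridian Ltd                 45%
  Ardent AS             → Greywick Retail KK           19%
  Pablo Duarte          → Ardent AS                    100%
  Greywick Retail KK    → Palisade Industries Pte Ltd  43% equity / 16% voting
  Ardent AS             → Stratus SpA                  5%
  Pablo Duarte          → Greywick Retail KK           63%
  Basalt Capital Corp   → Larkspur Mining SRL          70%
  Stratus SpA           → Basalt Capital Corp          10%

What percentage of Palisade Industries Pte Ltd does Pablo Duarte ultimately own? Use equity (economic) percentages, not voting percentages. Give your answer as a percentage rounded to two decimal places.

Pablo reaches Palisade along 6 paths.
Via Cinder → Greywick: 87% × 18% × 43% = 6.7338%.
Via Greywick: 63% × 43% = 27.09%.
Via Ardent → Greywick: 100% × 19% × 43% = 8.17%.
Via Stratus: 40% × 55% = 22%.
Via Cinder → Stratus: 87% × 55% × 55% = 26.3175%.
Via Ardent → Stratus: 100% × 5% × 55% = 2.75%.
Total: 6.7338% + 27.09% + 8.17% + 22% + 26.3175% + 2.75% = 93.0613%.
Rounded: 93.06%.

93.06%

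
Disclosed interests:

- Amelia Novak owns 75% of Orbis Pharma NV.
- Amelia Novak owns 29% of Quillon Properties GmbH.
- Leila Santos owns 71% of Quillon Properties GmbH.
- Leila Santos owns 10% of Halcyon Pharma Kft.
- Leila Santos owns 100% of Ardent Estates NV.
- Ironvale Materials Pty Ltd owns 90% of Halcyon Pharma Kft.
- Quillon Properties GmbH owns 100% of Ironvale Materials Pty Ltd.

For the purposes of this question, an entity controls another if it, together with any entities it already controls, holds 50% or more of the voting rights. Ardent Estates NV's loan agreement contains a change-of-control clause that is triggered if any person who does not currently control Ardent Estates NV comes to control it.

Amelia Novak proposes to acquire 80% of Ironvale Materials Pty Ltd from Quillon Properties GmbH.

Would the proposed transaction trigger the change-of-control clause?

No

The purchase adds only to Amelia's holdings (Quillon's stake shrinks), so Amelia is the only person who could newly come to control Ardent.
Amelia holds 75% of Orbis, so Amelia controls Orbis.
Neither Amelia nor any entity Amelia controls holds any voting interest in Ardent.
So before the transaction, Amelia does not control Ardent.
After the purchase, Amelia holds 80% of Ironvale directly, and Quillon's stake falls to 20%.
Amelia holds 80% of Ironvale, so Amelia controls Ironvale.
Ironvale holds 90% of Halcyon, so Amelia controls Halcyon.
After the transaction, neither Amelia nor any entity Amelia controls holds a voting interest in Ardent, so Amelia still does not control it.
No new person acquires control, so the clause is not triggered.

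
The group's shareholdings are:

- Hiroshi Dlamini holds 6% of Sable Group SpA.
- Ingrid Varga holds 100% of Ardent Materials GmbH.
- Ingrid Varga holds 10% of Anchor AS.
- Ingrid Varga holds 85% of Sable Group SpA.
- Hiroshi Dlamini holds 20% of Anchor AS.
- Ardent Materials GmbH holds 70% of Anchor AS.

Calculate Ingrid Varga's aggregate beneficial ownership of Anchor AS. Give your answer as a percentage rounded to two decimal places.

Ingrid reaches Anchor along 2 paths.
Direct stake: 10% = 10%.
Via Ardent: 100% × 70% = 70%.
Total: 10% + 70% = 80%.
Rounded: 80.00%.

80.00%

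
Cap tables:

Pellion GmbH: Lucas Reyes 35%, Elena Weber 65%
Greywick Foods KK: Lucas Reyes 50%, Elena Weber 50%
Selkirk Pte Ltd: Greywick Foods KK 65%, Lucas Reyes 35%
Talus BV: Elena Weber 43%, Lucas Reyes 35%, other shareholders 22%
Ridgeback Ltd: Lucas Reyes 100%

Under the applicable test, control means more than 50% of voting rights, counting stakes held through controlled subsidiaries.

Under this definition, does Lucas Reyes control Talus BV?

Lucas holds 100% of Ridgeback, so Lucas controls Ridgeback.
In Talus, Lucas's side holds only 35%, not > 50%.
So Lucas does not control Talus.

No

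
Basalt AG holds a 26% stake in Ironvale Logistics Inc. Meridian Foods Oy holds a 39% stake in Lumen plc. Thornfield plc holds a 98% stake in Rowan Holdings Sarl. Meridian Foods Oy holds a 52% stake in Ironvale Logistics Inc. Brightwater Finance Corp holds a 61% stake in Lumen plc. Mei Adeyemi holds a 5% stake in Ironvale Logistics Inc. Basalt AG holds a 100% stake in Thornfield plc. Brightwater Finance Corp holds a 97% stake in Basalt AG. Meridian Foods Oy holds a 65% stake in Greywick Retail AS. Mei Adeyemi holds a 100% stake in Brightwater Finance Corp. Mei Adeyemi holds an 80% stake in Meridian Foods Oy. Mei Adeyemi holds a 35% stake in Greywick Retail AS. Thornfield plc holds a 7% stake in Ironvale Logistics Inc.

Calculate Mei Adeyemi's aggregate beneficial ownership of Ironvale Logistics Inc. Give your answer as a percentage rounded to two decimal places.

Mei reaches Ironvale along 4 paths.
Via Brightwater → Basalt: 100% × 97% × 26% = 25.22%.
Via Meridian: 80% × 52% = 41.6%.
Via Brightwater → Basalt → Thornfield: 100% × 97% × 100% × 7% = 6.79%.
Direct stake: 5% = 5%.
Total: 25.22% + 41.6% + 6.79% + 5% = 78.61%.

78.61%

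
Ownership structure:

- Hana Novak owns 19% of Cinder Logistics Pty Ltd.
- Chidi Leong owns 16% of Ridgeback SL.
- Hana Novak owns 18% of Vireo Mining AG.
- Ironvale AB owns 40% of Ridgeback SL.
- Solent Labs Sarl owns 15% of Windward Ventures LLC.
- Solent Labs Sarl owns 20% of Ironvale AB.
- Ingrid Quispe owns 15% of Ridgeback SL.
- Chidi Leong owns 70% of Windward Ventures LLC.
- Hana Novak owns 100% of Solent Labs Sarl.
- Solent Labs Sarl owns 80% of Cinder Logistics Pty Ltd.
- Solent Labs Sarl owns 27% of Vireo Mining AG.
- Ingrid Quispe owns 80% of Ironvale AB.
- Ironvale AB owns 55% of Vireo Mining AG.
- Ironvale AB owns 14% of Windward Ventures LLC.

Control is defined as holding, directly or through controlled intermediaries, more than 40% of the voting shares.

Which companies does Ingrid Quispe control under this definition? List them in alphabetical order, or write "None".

Ironvale AB, Ridgeback SL, Vireo Mining AG

Ingrid holds 80% of Ironvale, so Ingrid controls Ironvale.
Ironvale holds 55% of Vireo, so Ingrid controls Vireo.
Ironvale and Ingrid together hold 40% + 15% = 55% of Ridgeback, so Ingrid controls Ridgeback.
No other company's threshold is met.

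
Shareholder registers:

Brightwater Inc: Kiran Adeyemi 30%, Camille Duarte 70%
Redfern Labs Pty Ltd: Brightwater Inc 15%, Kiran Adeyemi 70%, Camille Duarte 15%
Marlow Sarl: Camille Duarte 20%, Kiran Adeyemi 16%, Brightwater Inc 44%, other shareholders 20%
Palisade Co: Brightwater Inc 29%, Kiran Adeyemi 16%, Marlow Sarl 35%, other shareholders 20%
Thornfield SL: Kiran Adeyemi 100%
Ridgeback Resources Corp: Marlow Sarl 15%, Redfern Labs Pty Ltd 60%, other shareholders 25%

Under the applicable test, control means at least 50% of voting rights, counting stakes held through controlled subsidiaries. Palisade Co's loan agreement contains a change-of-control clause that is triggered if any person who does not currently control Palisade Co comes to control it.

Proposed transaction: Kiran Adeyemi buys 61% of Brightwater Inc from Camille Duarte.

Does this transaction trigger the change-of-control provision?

The purchase adds only to Kiran's holdings (Camille's stake shrinks), so Kiran is the only person who could newly come to control Palisade.
Kiran holds 70% of Redfern, so Kiran controls Redfern.
Kiran holds 100% of Thornfield, so Kiran controls Thornfield.
Redfern holds 60% of Ridgeback, so Kiran controls Ridgeback.
In Palisade, Kiran's side holds only 16%, not ≥ 50%.
So before the transaction, Kiran does not control Palisade.
After the purchase, Kiran's direct stake in Brightwater rises to 30% + 61% = 91%, and Camille's stake falls to 9%.
Kiran holds 91% of Brightwater, so Kiran controls Brightwater.
Kiran and Brightwater together hold 16% + 44% = 60% of Marlow, so Kiran controls Marlow.
Brightwater and Kiran and Marlow together hold 29% + 16% + 35% = 80% of Palisade, so Kiran controls Palisade.
Kiran did not control Palisade before and does after, so the clause is triggered.

Yes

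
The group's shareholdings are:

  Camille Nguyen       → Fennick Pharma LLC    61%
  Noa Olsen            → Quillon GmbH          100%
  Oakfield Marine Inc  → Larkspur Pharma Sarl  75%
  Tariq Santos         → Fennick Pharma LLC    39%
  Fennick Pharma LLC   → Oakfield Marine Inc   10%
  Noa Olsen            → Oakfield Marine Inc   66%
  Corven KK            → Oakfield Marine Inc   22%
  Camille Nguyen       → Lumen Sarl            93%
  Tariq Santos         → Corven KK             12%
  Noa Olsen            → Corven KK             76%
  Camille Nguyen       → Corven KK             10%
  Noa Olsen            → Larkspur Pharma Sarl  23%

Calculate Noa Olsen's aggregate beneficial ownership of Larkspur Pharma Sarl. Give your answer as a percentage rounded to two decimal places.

Noa reaches Larkspur along 3 paths.
Via Oakfield: 66% × 75% = 49.5%.
Via Corven → Oakfield: 76% × 22% × 75% = 12.54%.
Direct stake: 23% = 23%.
Total: 49.5% + 12.54% + 23% = 85.04%.

85.04%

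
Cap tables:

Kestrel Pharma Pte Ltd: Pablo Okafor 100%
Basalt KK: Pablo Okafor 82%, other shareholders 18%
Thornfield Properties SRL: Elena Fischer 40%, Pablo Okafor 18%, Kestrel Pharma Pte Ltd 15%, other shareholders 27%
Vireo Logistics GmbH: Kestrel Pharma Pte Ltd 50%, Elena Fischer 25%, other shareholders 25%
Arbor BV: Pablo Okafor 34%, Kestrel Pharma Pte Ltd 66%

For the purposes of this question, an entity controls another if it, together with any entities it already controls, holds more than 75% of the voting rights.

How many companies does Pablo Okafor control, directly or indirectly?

Pablo holds 100% of Kestrel, so Pablo controls Kestrel.
Pablo holds 82% of Basalt, so Pablo controls Basalt.
Pablo and Kestrel together hold 34% + 66% = 100% of Arbor, so Pablo controls Arbor.
No other company's threshold is met.
Pablo controls 3 companies.

3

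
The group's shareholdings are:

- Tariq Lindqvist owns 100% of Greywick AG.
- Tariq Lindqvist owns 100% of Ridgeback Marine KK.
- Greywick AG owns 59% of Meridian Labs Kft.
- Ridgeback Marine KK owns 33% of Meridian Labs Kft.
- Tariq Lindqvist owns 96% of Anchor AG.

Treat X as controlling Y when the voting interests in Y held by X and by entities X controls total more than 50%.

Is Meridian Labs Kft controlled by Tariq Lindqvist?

Tariq holds 100% of Greywick, so Tariq controls Greywick.
Tariq holds 100% of Ridgeback, so Tariq controls Ridgeback.
Greywick and Ridgeback together hold 59% + 33% = 92% of Meridian, so Tariq controls Meridian.

Yes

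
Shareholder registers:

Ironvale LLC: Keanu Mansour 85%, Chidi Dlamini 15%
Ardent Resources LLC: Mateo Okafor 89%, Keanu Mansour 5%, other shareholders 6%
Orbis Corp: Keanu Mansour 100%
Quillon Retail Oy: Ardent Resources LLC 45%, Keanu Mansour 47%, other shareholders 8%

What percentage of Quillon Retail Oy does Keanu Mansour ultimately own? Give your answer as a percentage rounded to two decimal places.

49.25%

Keanu reaches Quillon along 2 paths.
Via Ardent: 5% × 45% = 2.25%.
Direct stake: 47% = 47%.
Total: 2.25% + 47% = 49.25%.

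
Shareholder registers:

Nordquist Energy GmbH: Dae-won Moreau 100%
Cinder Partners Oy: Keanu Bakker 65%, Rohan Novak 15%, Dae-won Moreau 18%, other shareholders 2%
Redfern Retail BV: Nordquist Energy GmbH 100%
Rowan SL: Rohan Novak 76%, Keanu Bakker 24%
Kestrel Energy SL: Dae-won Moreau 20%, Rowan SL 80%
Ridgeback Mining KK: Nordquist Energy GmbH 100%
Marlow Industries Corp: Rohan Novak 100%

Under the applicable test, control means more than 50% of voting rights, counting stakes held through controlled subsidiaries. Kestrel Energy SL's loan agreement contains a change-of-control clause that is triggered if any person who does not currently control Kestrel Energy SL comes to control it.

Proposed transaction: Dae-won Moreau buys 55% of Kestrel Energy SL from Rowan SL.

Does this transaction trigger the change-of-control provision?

Yes

The purchase adds only to Dae-won's holdings (Rowan's stake shrinks), so Dae-won is the only person who could newly come to control Kestrel.
Dae-won holds 100% of Nordquist, so Dae-won controls Nordquist.
Nordquist holds 100% of Redfern, so Dae-won controls Redfern.
Nordquist holds 100% of Ridgeback, so Dae-won controls Ridgeback.
In Kestrel, Dae-won's side holds only 20%, not > 50%.
So before the transaction, Dae-won does not control Kestrel.
After the purchase, Dae-won's direct stake in Kestrel rises to 20% + 55% = 75%, and Rowan's stake falls to 25%.
Dae-won holds 75% of Kestrel, so Dae-won controls Kestrel.
Dae-won did not control Kestrel before and does after, so the clause is triggered.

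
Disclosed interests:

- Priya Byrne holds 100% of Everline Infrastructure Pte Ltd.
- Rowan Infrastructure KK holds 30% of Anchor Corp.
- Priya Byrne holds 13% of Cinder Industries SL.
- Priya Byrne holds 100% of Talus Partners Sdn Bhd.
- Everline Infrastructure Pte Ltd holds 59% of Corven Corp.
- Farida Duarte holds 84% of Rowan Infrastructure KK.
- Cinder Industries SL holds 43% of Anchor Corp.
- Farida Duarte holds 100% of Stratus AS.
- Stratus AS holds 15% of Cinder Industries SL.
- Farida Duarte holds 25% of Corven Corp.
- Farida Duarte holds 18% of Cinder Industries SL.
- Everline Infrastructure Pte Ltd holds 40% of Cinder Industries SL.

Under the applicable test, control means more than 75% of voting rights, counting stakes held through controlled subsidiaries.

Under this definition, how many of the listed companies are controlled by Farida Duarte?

Farida holds 100% of Stratus, so Farida controls Stratus.
Farida holds 84% of Rowan, so Farida controls Rowan.
No other company's threshold is met.
Farida controls 2 companies.

2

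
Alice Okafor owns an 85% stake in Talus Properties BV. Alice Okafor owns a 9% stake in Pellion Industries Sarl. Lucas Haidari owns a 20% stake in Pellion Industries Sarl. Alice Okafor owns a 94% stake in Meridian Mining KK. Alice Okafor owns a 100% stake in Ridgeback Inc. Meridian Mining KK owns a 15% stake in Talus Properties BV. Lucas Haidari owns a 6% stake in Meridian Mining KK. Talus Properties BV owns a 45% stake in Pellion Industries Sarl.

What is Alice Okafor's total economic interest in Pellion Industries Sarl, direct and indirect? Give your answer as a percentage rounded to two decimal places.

53.60%

Alice reaches Pellion along 3 paths.
Via Meridian → Talus: 94% × 15% × 45% = 6.345%.
Via Talus: 85% × 45% = 38.25%.
Direct stake: 9% = 9%.
Total: 6.345% + 38.25% + 9% = 53.595%.
Rounded: 53.60%.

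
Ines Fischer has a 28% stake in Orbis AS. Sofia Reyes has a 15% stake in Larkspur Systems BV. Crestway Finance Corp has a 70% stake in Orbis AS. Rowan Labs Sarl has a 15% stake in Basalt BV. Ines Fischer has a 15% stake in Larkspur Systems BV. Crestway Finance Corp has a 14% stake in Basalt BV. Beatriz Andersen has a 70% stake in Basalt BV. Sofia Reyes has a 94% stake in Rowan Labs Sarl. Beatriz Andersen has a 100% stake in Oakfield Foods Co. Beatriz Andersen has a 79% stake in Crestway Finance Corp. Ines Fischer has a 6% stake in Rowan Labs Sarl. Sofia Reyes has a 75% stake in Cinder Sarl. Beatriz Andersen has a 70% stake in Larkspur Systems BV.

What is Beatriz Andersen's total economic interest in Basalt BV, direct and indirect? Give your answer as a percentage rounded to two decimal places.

81.06%

Beatriz reaches Basalt along 2 paths.
Via Crestway: 79% × 14% = 11.06%.
Direct stake: 70% = 70%.
Total: 11.06% + 70% = 81.06%.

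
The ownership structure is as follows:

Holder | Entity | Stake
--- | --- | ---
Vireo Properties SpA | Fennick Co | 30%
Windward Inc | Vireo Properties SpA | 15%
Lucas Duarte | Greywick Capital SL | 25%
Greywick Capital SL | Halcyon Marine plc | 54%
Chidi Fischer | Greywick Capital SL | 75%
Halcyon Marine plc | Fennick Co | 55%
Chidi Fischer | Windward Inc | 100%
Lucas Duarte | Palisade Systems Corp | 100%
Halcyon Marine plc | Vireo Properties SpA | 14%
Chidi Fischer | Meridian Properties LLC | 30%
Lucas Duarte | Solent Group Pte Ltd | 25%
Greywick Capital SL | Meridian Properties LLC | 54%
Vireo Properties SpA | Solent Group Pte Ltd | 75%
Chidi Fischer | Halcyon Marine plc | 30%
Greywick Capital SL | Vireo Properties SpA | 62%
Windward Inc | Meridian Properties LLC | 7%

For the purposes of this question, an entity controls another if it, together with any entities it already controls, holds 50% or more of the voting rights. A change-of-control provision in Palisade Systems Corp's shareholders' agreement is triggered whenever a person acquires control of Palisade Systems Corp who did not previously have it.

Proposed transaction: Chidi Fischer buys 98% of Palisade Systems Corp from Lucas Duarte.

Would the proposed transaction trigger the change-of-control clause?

The purchase adds only to Chidi's holdings (Lucas's stake shrinks), so Chidi is the only person who could newly come to control Palisade.
Chidi holds 75% of Greywick, so Chidi controls Greywick.
Chidi holds 100% of Windward, so Chidi controls Windward.
Greywick and Chidi together hold 54% + 30% = 84% of Halcyon, so Chidi controls Halcyon.
Greywick and Halcyon and Windward together hold 62% + 14% + 15% = 91% of Vireo, so Chidi controls Vireo.
Chidi and Windward and Greywick together hold 30% + 7% + 54% = 91% of Meridian, so Chidi controls Meridian.
Vireo and Halcyon together hold 30% + 55% = 85% of Fennick, so Chidi controls Fennick.
Vireo holds 75% of Solent, so Chidi controls Solent.
Neither Chidi nor any entity Chidi controls holds any voting interest in Palisade.
So before the transaction, Chidi does not control Palisade.
After the purchase, Chidi holds 98% of Palisade directly, and Lucas's stake falls to 2%.
Chidi holds 98% of Palisade, so Chidi controls Palisade.
Chidi did not control Palisade before and does after, so the clause is triggered.

Yes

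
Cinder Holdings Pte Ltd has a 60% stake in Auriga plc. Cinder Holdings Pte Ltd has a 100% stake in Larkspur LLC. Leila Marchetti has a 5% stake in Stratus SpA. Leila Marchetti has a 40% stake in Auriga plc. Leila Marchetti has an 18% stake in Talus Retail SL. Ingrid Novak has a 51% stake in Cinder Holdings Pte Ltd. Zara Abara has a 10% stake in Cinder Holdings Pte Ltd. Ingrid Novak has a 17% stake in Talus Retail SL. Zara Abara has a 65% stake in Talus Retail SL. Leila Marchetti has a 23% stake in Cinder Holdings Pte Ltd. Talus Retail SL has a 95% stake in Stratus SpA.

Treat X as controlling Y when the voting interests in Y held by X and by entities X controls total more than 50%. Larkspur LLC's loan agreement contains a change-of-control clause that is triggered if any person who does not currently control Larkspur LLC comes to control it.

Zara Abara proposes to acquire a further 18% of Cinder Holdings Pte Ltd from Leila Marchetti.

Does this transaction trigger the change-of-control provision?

The purchase adds only to Zara's holdings (Leila's stake shrinks), so Zara is the only person who could newly come to control Larkspur.
Zara holds 65% of Talus, so Zara controls Talus.
Talus holds 95% of Stratus, so Zara controls Stratus.
Neither Zara nor any entity Zara controls holds any voting interest in Larkspur.
So before the transaction, Zara does not control Larkspur.
After the purchase, Zara's direct stake in Cinder rises to 10% + 18% = 28%, and Leila's stake falls to 5%.
Zara's side now holds 28% of Cinder, not > 50%, so Zara still does not control Cinder.
After the transaction, neither Zara nor any entity Zara controls holds a voting interest in Larkspur, so Zara still does not control it.
No new person acquires control, so the clause is not triggered.

No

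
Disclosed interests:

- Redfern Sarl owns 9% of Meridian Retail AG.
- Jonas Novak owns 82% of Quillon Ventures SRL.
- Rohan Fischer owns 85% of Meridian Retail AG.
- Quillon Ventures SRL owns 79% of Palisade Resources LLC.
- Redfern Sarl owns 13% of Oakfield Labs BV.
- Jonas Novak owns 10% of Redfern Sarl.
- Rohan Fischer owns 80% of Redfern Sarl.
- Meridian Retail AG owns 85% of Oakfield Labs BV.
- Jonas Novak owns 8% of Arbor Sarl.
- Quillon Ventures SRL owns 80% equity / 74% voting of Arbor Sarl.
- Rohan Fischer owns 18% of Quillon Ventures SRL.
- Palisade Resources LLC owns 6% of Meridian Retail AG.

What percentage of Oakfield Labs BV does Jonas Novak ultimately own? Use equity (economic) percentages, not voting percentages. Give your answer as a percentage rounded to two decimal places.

Jonas reaches Oakfield along 3 paths.
Via Redfern: 10% × 13% = 1.3%.
Via Redfern → Meridian: 10% × 9% × 85% = 0.765%.
Via Quillon → Palisade → Meridian: 82% × 79% × 6% × 85% = 3.30378%.
Total: 1.3% + 0.765% + 3.30378% = 5.36878%.
Rounded: 5.37%.

5.37%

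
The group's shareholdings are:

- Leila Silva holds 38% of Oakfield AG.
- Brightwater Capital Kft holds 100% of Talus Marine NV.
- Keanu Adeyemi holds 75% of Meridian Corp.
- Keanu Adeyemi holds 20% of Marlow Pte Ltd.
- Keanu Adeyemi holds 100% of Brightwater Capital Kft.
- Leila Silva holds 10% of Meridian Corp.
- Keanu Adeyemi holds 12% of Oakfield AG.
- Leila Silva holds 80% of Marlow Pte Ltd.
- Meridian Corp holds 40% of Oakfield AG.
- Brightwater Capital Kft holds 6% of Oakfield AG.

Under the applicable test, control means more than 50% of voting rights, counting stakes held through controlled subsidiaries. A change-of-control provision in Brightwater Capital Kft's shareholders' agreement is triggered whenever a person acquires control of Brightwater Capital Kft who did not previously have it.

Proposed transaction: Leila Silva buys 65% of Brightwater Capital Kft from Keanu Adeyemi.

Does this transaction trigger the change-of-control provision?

Yes

The purchase adds only to Leila's holdings (Keanu's stake shrinks), so Leila is the only person who could newly come to control Brightwater.
Leila holds 80% of Marlow, so Leila controls Marlow.
Neither Leila nor any entity Leila controls holds any voting interest in Brightwater.
So before the transaction, Leila does not control Brightwater.
After the purchase, Leila holds 65% of Brightwater directly, and Keanu's stake falls to 35%.
Leila holds 65% of Brightwater, so Leila controls Brightwater.
Leila did not control Brightwater before and does after, so the clause is triggered.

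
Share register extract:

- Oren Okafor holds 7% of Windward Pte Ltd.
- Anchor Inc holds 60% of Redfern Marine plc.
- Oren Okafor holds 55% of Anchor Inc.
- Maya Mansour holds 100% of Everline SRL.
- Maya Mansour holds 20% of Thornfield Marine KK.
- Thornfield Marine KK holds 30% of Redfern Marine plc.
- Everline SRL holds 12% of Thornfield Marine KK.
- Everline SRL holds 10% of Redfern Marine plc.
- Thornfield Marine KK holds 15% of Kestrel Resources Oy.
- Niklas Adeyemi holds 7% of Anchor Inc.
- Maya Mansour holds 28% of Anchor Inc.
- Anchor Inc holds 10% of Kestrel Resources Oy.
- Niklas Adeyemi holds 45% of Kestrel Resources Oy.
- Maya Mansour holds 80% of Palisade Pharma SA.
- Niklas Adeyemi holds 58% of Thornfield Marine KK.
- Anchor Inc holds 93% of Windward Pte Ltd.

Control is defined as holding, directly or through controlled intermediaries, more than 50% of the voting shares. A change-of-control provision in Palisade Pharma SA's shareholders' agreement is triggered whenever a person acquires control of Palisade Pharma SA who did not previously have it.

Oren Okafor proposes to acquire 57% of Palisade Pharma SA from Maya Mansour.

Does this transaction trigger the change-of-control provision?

Yes

The purchase adds only to Oren's holdings (Maya's stake shrinks), so Oren is the only person who could newly come to control Palisade.
Oren holds 55% of Anchor, so Oren controls Anchor.
Anchor and Oren together hold 93% + 7% = 100% of Windward, so Oren controls Windward.
Anchor holds 60% of Redfern, so Oren controls Redfern.
Neither Oren nor any entity Oren controls holds any voting interest in Palisade.
So before the transaction, Oren does not control Palisade.
After the purchase, Oren holds 57% of Palisade directly, and Maya's stake falls to 23%.
Oren holds 57% of Palisade, so Oren controls Palisade.
Oren did not control Palisade before and does after, so the clause is triggered.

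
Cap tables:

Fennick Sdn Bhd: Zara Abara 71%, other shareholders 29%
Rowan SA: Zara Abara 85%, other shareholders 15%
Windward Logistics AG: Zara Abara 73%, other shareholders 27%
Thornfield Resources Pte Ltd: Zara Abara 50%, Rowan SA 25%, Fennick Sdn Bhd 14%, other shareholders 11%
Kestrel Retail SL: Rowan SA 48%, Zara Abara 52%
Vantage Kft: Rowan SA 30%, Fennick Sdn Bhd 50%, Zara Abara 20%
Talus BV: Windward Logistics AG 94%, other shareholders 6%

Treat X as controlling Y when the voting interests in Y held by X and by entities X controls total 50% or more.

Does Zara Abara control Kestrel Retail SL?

Zara holds 85% of Rowan, so Zara controls Rowan.
Rowan and Zara together hold 48% + 52% = 100% of Kestrel, so Zara controls Kestrel.

Yes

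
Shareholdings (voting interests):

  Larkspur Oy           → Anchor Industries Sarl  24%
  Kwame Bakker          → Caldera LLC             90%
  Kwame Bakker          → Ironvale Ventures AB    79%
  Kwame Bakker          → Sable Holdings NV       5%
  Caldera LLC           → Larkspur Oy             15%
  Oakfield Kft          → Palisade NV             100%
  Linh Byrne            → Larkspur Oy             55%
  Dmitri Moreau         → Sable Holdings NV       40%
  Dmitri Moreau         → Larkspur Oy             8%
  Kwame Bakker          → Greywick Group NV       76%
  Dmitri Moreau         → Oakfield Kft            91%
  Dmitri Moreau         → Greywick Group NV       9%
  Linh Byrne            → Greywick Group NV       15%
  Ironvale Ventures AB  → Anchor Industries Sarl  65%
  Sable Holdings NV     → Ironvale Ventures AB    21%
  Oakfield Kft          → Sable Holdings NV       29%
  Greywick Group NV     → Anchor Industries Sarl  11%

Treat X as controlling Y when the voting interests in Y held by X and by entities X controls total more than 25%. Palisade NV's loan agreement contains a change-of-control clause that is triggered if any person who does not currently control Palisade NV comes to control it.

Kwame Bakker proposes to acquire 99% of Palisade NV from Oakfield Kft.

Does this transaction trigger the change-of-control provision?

Yes

The purchase adds only to Kwame's holdings (Oakfield's stake shrinks), so Kwame is the only person who could newly come to control Palisade.
Kwame holds 76% of Greywick, so Kwame controls Greywick.
Kwame holds 90% of Caldera, so Kwame controls Caldera.
Kwame holds 79% of Ironvale, so Kwame controls Ironvale.
Ironvale and Greywick together hold 65% + 11% = 76% of Anchor, so Kwame controls Anchor.
Neither Kwame nor any entity Kwame controls holds any voting interest in Palisade.
So before the transaction, Kwame does not control Palisade.
After the purchase, Kwame holds 99% of Palisade directly, and Oakfield's stake falls to 1%.
Kwame holds 99% of Palisade, so Kwame controls Palisade.
Kwame did not control Palisade before and does after, so the clause is triggered.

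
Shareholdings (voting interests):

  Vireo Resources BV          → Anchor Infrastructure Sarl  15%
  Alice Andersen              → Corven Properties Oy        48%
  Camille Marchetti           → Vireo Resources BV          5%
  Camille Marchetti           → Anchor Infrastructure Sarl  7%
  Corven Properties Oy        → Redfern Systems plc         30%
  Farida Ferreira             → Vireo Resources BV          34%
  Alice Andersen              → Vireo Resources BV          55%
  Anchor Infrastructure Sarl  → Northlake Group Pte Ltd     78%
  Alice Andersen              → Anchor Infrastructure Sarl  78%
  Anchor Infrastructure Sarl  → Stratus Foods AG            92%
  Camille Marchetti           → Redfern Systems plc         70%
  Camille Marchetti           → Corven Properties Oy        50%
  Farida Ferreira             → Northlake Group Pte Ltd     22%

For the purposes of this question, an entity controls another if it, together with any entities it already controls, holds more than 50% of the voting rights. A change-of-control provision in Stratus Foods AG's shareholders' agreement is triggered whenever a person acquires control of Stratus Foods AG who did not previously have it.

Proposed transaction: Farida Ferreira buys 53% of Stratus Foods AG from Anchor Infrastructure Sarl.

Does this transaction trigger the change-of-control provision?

The purchase adds only to Farida's holdings (Anchor's stake shrinks), so Farida is the only person who could newly come to control Stratus.
Farida's largest direct stake is 34% in Vireo, which does not meet the threshold, so Farida controls no company.
Neither Farida nor any entity Farida controls holds any voting interest in Stratus.
So before the transaction, Farida does not control Stratus.
After the purchase, Farida holds 53% of Stratus directly, and Anchor's stake falls to 39%.
Farida holds 53% of Stratus, so Farida controls Stratus.
Farida did not control Stratus before and does after, so the clause is triggered.

Yes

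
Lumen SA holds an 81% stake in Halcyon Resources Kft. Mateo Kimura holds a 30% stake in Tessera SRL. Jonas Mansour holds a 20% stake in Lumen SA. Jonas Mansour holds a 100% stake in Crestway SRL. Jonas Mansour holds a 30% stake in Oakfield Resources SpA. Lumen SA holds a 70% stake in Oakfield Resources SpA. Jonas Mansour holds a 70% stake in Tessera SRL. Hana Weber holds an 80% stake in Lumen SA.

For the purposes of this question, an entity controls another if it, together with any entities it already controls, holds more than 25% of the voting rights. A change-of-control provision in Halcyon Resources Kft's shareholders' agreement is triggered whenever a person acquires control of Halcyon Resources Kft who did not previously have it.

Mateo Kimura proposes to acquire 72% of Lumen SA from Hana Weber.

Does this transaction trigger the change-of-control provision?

The purchase adds only to Mateo's holdings (Hana's stake shrinks), so Mateo is the only person who could newly come to control Halcyon.
Mateo holds 30% of Tessera, so Mateo controls Tessera.
Neither Mateo nor any entity Mateo controls holds any voting interest in Halcyon.
So before the transaction, Mateo does not control Halcyon.
After the purchase, Mateo holds 72% of Lumen directly, and Hana's stake falls to 8%.
Mateo holds 72% of Lumen, so Mateo controls Lumen.
Lumen holds 81% of Halcyon, so Mateo controls Halcyon.
Mateo did not control Halcyon before and does after, so the clause is triggered.

Yes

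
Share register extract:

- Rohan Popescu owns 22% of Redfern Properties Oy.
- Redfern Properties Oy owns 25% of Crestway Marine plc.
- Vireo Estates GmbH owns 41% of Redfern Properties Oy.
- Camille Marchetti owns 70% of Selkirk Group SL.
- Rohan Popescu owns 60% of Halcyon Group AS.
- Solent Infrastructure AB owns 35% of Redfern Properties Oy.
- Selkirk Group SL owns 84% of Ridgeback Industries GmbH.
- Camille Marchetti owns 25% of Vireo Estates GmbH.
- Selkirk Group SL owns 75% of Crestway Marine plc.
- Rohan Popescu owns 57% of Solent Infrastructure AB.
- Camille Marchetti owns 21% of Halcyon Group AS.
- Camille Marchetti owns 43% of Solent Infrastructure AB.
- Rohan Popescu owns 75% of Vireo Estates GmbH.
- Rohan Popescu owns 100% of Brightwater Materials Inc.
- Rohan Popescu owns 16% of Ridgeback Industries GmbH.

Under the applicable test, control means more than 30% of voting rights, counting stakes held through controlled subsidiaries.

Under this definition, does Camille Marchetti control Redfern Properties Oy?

Camille holds 43% of Solent, so Camille controls Solent.
Solent holds 35% of Redfern, so Camille controls Redfern.

Yes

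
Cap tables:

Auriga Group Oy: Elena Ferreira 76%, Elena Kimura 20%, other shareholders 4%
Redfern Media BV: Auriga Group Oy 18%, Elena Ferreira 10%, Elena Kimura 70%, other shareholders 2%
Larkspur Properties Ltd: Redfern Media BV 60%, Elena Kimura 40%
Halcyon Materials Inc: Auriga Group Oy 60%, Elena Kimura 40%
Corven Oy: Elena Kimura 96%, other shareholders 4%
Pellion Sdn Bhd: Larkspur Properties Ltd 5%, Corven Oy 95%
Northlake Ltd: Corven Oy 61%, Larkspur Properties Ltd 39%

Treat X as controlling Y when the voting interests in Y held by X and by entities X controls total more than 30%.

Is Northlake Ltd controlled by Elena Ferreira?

No

Elena Ferreira holds 76% of Auriga, so Elena Ferreira controls Auriga.
Auriga holds 60% of Halcyon, so Elena Ferreira controls Halcyon.
Neither Elena Ferreira nor any entity Elena Ferreira controls holds any voting interest in Northlake.
So Elena Ferreira does not control Northlake.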